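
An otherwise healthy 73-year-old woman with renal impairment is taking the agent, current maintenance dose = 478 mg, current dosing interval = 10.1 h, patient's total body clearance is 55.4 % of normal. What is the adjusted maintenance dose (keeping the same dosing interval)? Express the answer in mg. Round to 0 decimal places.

265 mg

To keep the same average steady-state level, dosing rate must scale with clearance.
CL ratio = 55.4 / 100 = 0.5540
New dose (same interval) = 478 × 0.5540 = 264.8 mg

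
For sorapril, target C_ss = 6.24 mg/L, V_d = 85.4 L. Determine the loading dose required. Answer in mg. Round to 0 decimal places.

LD = Css × Vd = 6.24 × 85.4 = 532.9 mg

533 mg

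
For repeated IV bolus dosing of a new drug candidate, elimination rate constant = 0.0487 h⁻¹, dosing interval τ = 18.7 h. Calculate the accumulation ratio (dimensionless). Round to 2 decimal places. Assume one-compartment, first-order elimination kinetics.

e^(−kτ) = e^(−0.04870 × 18.7) = 0.4022
Accumulation ratio R = 1 / (1 − e^(−kτ)) = 1 / (1 − 0.4022) = 1.673

1.67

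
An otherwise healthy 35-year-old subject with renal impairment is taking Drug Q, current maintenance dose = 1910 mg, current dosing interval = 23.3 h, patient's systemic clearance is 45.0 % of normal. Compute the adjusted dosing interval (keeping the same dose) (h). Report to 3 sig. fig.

To keep the same average steady-state level, dosing rate must scale with clearance.
CL ratio = 45.0 / 100 = 0.4500
New interval (same dose) = 23.3 / 0.4500 = 51.78 h

51.8 h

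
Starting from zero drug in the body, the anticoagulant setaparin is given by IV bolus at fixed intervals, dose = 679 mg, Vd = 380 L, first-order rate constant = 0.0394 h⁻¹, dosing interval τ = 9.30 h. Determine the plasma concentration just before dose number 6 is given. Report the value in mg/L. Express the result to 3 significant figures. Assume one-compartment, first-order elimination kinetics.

3.39 mg/L

C₀ per dose = Dose / Vd = 679 / 380 = 1.787 mg/L
Fraction remaining after one interval: r = e^(−kτ) = e^(−0.03940 × 9.30) = 0.6932
Before dose 6, 5 doses have been given (aged 1τ, 2τ, 3τ, 4τ, 5τ).
C_trough = C₀ × (r + r² + … + r^5) = C₀ × r(1−r^5)/(1−r)
        = 1.787 × 0.6932 × (1 − 0.1601) / (1 − 0.6932) = 3.391 mg/L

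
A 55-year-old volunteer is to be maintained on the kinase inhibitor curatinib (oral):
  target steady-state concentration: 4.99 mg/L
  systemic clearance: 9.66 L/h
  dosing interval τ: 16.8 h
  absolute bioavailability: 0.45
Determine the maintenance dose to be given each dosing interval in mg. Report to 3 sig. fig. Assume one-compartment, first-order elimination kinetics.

At steady state, F × (Dose/τ) = Css × CL.
Dose = Css × CL × τ / F = 4.99 × 9.660 × 16.8 / 0.45 = 1800 mg

1800 mg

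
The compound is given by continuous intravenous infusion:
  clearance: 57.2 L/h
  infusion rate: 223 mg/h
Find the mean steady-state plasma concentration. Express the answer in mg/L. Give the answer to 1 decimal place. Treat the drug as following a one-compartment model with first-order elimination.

3.9 mg/L

At steady state Css = R₀ / CL = 223 / 57.20 = 3.899 mg/L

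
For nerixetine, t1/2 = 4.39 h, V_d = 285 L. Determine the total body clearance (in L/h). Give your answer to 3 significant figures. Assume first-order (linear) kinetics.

k = ln2 / t½ = 0.693147 / 4.39 = 0.1579 h⁻¹
CL = k × Vd = 0.1579 × 285 = 45.00 L/h

45.0 L/h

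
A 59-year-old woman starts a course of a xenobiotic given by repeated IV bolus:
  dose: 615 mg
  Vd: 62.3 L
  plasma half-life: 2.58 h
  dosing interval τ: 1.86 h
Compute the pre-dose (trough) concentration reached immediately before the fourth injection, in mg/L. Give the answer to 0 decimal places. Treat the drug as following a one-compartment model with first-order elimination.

C₀ per dose = Dose / Vd = 615 / 62.3 = 9.872 mg/L
k = ln2 / t½ = 0.693147 / 2.58 = 0.2687 h⁻¹
Fraction remaining after one interval: r = e^(−kτ) = e^(−0.2687 × 1.86) = 0.6067
Before dose 4, 3 doses have been given (aged 1τ, 2τ, 3τ).
C_trough = C₀ × (r + r² + … + r^3) = C₀ × r(1−r^3)/(1−r)
        = 9.872 × 0.6067 × (1 − 0.2233) / (1 − 0.6067) = 11.83 mg/L

12 mg/L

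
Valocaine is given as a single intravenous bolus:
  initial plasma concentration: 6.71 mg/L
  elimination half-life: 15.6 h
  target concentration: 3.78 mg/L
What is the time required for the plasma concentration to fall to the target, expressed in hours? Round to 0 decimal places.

13 h

k = ln2 / t½ = 0.693147 / 15.6 = 0.04443 h⁻¹
t = ln(C₀ / C) / k = ln(6.710 / 3.78) / 0.04443
  = ln(1.775) / 0.04443 = 0.5738 / 0.04443 = 12.91 h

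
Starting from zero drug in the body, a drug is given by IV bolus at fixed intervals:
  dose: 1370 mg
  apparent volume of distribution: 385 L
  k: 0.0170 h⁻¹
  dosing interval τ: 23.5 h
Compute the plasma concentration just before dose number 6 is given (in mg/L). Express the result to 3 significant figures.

6.26 mg/L

C₀ per dose = Dose / Vd = 1370 / 385 = 3.558 mg/L
Fraction remaining after one interval: r = e^(−kτ) = e^(−0.01700 × 23.5) = 0.6707
Before dose 6, 5 doses have been given (aged 1τ, 2τ, 3τ, 4τ, 5τ).
C_trough = C₀ × (r + r² + … + r^5) = C₀ × r(1−r^5)/(1−r)
        = 3.558 × 0.6707 × (1 − 0.1357) / (1 − 0.6707) = 6.263 mg/L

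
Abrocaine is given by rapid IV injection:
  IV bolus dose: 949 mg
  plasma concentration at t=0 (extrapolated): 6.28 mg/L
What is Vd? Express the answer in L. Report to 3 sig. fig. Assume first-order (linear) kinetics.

151 L

Vd = Dose / C₀ = 949.0 / 6.28 = 151.1 L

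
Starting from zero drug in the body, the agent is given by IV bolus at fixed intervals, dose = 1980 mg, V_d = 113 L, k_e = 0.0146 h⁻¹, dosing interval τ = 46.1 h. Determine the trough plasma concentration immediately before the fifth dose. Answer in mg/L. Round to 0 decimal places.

17 mg/L

C₀ per dose = Dose / Vd = 1980 / 113 = 17.52 mg/L
Fraction remaining after one interval: r = e^(−kτ) = e^(−0.01460 × 46.1) = 0.5101
Before dose 5, 4 doses have been given (aged 1τ, 2τ, 3τ, 4τ).
C_trough = C₀ × (r + r² + … + r^4) = C₀ × r(1−r^4)/(1−r)
        = 17.52 × 0.5101 × (1 − 0.06771) / (1 − 0.5101) = 17.01 mg/L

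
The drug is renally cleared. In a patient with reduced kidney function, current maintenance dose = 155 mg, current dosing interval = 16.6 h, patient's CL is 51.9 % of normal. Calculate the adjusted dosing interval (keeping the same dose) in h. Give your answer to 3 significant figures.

32.0 h

To keep the same average steady-state level, dosing rate must scale with clearance.
CL ratio = 51.9 / 100 = 0.5190
New interval (same dose) = 16.6 / 0.5190 = 31.98 h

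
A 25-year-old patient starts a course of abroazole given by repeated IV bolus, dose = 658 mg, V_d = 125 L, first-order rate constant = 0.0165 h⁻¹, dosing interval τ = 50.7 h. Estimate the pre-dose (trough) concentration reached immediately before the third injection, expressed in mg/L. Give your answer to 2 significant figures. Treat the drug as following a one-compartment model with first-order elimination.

C₀ per dose = Dose / Vd = 658 / 125 = 5.264 mg/L
Fraction remaining after one interval: r = e^(−kτ) = e^(−0.01650 × 50.7) = 0.4332
Before dose 3, 2 doses have been given (aged 1τ, 2τ).
C_trough = C₀ × (r + r²) = 5.264 × (0.4332 + 0.1877) = 3.268 mg/L

3.3 mg/L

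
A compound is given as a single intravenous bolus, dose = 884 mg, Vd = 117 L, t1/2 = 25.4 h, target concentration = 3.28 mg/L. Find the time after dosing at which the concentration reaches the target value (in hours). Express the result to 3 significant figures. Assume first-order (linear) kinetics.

C₀ = Dose / Vd = 884.0 / 117 = 7.556 mg/L
k = ln2 / t½ = 0.693147 / 25.4 = 0.02729 h⁻¹
t = ln(C₀ / C) / k = ln(7.556 / 3.28) / 0.02729
  = ln(2.304) / 0.02729 = 0.8346 / 0.02729 = 30.58 h

30.6 h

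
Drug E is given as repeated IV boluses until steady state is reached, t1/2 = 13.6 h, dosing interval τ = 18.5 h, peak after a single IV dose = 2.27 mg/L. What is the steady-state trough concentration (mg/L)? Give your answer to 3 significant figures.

1.45 mg/L

k = ln2 / t½ = 0.693147 / 13.6 = 0.05097 h⁻¹
e^(−kτ) = e^(−0.05097 × 18.5) = 0.3895
Accumulation ratio R = 1 / (1 − e^(−kτ)) = 1 / (1 − 0.3895) = 1.638
Steady-state trough = C₀ × R × e^(−kτ) = 2.27 × 1.638 × 0.3895 = 1.448 mg/L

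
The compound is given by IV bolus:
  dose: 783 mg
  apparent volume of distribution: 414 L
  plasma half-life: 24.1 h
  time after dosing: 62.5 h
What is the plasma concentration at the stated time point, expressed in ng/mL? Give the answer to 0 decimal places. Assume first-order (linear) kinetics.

313 ng/mL

C₀ = Dose / Vd = 783.0 / 414 = 1.891 mg/L
k = ln2 / t½ = 0.693147 / 24.1 = 0.02876 h⁻¹
C = C₀ · e^(−k·t) = 1.891 × e^(−0.02876 × 62.5)
  = 1.891 × 0.1657 = 0.3133 mg/L
Convert: 0.3133 mg/L × 1000 = 313.3 ng/mL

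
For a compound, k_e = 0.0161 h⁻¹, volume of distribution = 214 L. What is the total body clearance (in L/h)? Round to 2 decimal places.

3.45 L/h

CL = k × Vd = 0.0161 × 214 = 3.445 L/h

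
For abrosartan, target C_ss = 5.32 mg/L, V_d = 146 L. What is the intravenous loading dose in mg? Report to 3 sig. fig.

LD = Css × Vd = 5.32 × 146 = 776.7 mg

777 mg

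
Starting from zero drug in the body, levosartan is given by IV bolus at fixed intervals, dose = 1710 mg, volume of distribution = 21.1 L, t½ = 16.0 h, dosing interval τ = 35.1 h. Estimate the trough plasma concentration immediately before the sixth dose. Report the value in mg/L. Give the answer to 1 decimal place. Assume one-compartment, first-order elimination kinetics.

22.7 mg/L

C₀ per dose = Dose / Vd = 1710 / 21.1 = 81.04 mg/L
k = ln2 / t½ = 0.693147 / 16.0 = 0.04332 h⁻¹
Fraction remaining after one interval: r = e^(−kτ) = e^(−0.04332 × 35.1) = 0.2186
Before dose 6, 5 doses have been given (aged 1τ, 2τ, 3τ, 4τ, 5τ).
C_trough = C₀ × (r + r² + … + r^5) = C₀ × r(1−r^5)/(1−r)
        = 81.04 × 0.2186 × (1 − 0.0004992) / (1 − 0.2186) = 22.66 mg/L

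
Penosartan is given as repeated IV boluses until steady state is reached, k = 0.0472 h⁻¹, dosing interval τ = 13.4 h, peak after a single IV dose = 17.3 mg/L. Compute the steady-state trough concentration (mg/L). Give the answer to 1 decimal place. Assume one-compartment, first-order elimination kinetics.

19.6 mg/L

e^(−kτ) = e^(−0.04720 × 13.4) = 0.5313
Accumulation ratio R = 1 / (1 − e^(−kτ)) = 1 / (1 − 0.5313) = 2.134
Steady-state trough = C₀ × R × e^(−kτ) = 17.3 × 2.134 × 0.5313 = 19.61 mg/L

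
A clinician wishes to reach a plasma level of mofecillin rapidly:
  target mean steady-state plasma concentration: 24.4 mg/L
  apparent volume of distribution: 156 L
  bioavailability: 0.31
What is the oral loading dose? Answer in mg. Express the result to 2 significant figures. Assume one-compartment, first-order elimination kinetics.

LD = Css × Vd / F = 24.4 × 156 / 0.31 = 12280 mg

12000 mg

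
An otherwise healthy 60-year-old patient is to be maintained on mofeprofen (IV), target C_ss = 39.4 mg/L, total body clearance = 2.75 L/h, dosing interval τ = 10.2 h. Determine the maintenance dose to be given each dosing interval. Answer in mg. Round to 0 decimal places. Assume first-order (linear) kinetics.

1105 mg

At steady state, Dose/τ = Css × CL.
Dose = Css × CL × τ = 39.4 × 2.750 × 10.2 = 1105 mg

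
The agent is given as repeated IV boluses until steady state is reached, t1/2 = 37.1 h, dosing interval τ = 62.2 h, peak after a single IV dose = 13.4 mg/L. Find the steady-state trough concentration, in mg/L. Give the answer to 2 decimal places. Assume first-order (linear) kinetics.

6.10 mg/L

k = ln2 / t½ = 0.693147 / 37.1 = 0.01868 h⁻¹
e^(−kτ) = e^(−0.01868 × 62.2) = 0.3129
Accumulation ratio R = 1 / (1 − e^(−kτ)) = 1 / (1 − 0.3129) = 1.455
Steady-state trough = C₀ × R × e^(−kτ) = 13.4 × 1.455 × 0.3129 = 6.101 mg/L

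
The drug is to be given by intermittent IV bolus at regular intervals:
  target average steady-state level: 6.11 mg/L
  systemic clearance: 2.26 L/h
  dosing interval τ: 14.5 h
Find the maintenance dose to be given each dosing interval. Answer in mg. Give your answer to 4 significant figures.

At steady state, Dose/τ = Css × CL.
Dose = Css × CL × τ = 6.11 × 2.260 × 14.5 = 200.2 mg

200.2 mg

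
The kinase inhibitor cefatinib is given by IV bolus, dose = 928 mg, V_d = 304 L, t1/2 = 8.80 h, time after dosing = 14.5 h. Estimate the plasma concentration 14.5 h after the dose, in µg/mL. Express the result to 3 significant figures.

0.974 µg/mL

C₀ = Dose / Vd = 928.0 / 304 = 3.053 mg/L
k = ln2 / t½ = 0.693147 / 8.80 = 0.07877 h⁻¹
C = C₀ · e^(−k·t) = 3.053 × e^(−0.07877 × 14.5)
  = 3.053 × 0.3191 = 0.9742 mg/L
(0.9742 mg/L = 0.9742 µg/mL)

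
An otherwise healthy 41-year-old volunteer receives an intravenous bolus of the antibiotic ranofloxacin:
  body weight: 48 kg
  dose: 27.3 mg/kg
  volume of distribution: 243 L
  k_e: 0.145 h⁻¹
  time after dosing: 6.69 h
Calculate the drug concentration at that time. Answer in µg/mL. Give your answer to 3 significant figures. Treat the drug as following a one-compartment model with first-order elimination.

Total dose = 27.3 × 48 = 1310 mg
C₀ = Dose / Vd = 1310 / 243 = 5.391 mg/L
C = C₀ · e^(−k·t) = 5.391 × e^(−0.1450 × 6.69)
  = 5.391 × 0.3791 = 2.044 mg/L
(2.044 mg/L = 2.044 µg/mL)

2.04 µg/mL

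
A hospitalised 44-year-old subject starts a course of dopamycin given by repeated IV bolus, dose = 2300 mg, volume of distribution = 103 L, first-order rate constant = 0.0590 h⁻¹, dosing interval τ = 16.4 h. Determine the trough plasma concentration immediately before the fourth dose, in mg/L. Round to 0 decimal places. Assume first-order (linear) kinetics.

13 mg/L

C₀ per dose = Dose / Vd = 2300 / 103 = 22.33 mg/L
Fraction remaining after one interval: r = e^(−kτ) = e^(−0.05900 × 16.4) = 0.3800
Before dose 4, 3 doses have been given (aged 1τ, 2τ, 3τ).
C_trough = C₀ × (r + r² + … + r^3) = C₀ × r(1−r^3)/(1−r)
        = 22.33 × 0.3800 × (1 − 0.05487) / (1 − 0.3800) = 12.94 mg/L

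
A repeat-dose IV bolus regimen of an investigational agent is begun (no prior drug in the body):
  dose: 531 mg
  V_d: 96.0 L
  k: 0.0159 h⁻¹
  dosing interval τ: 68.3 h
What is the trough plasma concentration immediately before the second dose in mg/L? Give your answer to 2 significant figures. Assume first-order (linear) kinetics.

C₀ per dose = Dose / Vd = 531 / 96.0 = 5.531 mg/L
Fraction remaining after one interval: r = e^(−kτ) = e^(−0.01590 × 68.3) = 0.3376
Before dose 2, 1 dose has been given (aged 1τ).
C_trough = C₀ × r = 5.531 × 0.3376 = 1.867 mg/L

1.9 mg/L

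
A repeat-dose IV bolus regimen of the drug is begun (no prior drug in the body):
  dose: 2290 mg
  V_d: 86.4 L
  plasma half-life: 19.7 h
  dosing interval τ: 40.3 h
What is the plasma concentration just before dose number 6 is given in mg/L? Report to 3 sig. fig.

C₀ per dose = Dose / Vd = 2290 / 86.4 = 26.50 mg/L
k = ln2 / t½ = 0.693147 / 19.7 = 0.03519 h⁻¹
Fraction remaining after one interval: r = e^(−kτ) = e^(−0.03519 × 40.3) = 0.2422
Before dose 6, 5 doses have been given (aged 1τ, 2τ, 3τ, 4τ, 5τ).
C_trough = C₀ × (r + r² + … + r^5) = C₀ × r(1−r^5)/(1−r)
        = 26.50 × 0.2422 × (1 − 0.0008334) / (1 − 0.2422) = 8.463 mg/L

8.46 mg/L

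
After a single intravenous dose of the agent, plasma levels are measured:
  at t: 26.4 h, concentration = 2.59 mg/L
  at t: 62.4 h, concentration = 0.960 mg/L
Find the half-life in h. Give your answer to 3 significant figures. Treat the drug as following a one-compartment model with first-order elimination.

k = ln(C₁/C₂) / (t₂ − t₁) = ln(2.59/0.960) / (62.4 − 26.4)
  = 0.9925 / 36.00 = 0.02757 h⁻¹
t½ = ln2 / k = 0.693147 / 0.02757 = 25.14 h

25.1 h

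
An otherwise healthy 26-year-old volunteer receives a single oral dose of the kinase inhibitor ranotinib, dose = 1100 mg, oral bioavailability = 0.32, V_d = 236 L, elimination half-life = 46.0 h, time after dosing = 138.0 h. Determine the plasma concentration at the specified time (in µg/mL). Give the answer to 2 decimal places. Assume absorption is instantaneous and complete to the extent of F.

Amount reaching circulation = F × Dose = 0.32 × 1100 = 352.0 mg
C₀ = F·Dose / Vd = 352.0 / 236 = 1.492 mg/L
k = ln2 / t½ = 0.693147 / 46.0 = 0.01507 h⁻¹
t / t½ = 138.0 / 46.0 = 3 half-lives
C = C₀ × (1/2)^3 = 1.492 × 0.1250 = 0.1865 mg/L
(0.1865 mg/L = 0.1865 µg/mL)

0.19 µg/mL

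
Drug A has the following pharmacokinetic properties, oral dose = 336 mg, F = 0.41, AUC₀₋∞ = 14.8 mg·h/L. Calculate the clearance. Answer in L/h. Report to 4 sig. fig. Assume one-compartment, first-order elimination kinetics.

CL = F·Dose / AUC = 0.41 × 336 / 14.8 = 9.308 L/h

9.308 L/h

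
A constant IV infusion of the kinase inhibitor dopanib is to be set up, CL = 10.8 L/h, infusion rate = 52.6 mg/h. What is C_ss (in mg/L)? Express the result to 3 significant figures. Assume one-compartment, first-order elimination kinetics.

4.87 mg/L

At steady state Css = R₀ / CL = 52.6 / 10.80 = 4.870 mg/L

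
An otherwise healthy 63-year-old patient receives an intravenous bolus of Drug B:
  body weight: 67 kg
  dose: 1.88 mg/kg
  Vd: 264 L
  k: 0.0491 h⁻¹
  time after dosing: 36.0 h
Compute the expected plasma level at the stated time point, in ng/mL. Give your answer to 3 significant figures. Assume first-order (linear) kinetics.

81.5 ng/mL

Total dose = 1.88 × 67 = 126.0 mg
C₀ = Dose / Vd = 126.0 / 264 = 0.4773 mg/L
C = C₀ · e^(−k·t) = 0.4773 × e^(−0.04910 × 36.0)
  = 0.4773 × 0.1707 = 0.08148 mg/L
Convert: 0.08148 mg/L × 1000 = 81.48 ng/mL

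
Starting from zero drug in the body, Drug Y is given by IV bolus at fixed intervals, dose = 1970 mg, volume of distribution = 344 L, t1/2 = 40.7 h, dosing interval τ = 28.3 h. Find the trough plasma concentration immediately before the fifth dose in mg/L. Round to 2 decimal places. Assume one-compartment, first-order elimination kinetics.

C₀ per dose = Dose / Vd = 1970 / 344 = 5.727 mg/L
k = ln2 / t½ = 0.693147 / 40.7 = 0.01703 h⁻¹
Fraction remaining after one interval: r = e^(−kτ) = e^(−0.01703 × 28.3) = 0.6176
Before dose 5, 4 doses have been given (aged 1τ, 2τ, 3τ, 4τ).
C_trough = C₀ × (r + r² + … + r^4) = C₀ × r(1−r^4)/(1−r)
        = 5.727 × 0.6176 × (1 − 0.1455) / (1 − 0.6176) = 7.904 mg/L

7.90 mg/L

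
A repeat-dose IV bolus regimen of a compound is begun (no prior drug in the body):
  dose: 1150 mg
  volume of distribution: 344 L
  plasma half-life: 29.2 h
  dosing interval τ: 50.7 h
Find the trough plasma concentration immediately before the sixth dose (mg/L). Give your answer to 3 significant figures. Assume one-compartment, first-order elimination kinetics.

C₀ per dose = Dose / Vd = 1150 / 344 = 3.343 mg/L
k = ln2 / t½ = 0.693147 / 29.2 = 0.02374 h⁻¹
Fraction remaining after one interval: r = e^(−kτ) = e^(−0.02374 × 50.7) = 0.3001
Before dose 6, 5 doses have been given (aged 1τ, 2τ, 3τ, 4τ, 5τ).
C_trough = C₀ × (r + r² + … + r^5) = C₀ × r(1−r^5)/(1−r)
        = 3.343 × 0.3001 × (1 − 0.002434) / (1 − 0.3001) = 1.430 mg/L

1.43 mg/L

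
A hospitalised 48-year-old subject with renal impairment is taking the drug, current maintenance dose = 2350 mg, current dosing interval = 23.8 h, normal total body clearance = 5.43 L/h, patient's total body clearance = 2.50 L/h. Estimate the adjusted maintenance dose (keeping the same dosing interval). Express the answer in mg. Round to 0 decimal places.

1082 mg

To keep the same average steady-state level, dosing rate must scale with clearance.
CL ratio = 2.50 / 5.43 = 0.4604
New dose (same interval) = 2350 × 0.4604 = 1082 mg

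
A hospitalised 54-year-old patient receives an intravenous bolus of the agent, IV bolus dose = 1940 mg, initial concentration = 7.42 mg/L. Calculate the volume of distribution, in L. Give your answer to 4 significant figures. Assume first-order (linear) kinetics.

Vd = Dose / C₀ = 1940 / 7.42 = 261.5 L

261.5 L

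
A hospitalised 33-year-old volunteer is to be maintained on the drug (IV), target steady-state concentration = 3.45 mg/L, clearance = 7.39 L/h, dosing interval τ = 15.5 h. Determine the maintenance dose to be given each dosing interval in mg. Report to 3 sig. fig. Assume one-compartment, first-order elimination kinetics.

At steady state, Dose/τ = Css × CL.
Dose = Css × CL × τ = 3.45 × 7.390 × 15.5 = 395.2 mg

395 mg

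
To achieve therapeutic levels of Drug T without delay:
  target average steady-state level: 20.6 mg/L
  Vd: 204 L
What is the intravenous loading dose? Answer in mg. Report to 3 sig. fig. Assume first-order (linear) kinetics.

4200 mg

LD = Css × Vd = 20.6 × 204 = 4202 mg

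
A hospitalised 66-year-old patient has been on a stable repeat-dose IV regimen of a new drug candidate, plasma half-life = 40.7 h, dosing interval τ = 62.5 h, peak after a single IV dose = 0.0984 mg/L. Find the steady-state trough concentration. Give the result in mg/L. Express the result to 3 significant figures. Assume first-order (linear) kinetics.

k = ln2 / t½ = 0.693147 / 40.7 = 0.01703 h⁻¹
e^(−kτ) = e^(−0.01703 × 62.5) = 0.3449
Accumulation ratio R = 1 / (1 − e^(−kτ)) = 1 / (1 − 0.3449) = 1.526
Steady-state trough = C₀ × R × e^(−kτ) = 0.0984 × 1.526 × 0.3449 = 0.05179 mg/L

0.0518 mg/L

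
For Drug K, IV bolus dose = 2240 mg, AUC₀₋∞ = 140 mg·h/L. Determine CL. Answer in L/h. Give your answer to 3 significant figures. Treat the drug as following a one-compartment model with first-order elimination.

CL = Dose / AUC = 2240 / 140 = 16.00 L/h

16.0 L/h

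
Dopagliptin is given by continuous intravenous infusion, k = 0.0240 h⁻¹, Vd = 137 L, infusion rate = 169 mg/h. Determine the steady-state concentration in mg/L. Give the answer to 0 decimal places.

51 mg/L

CL = k × Vd = 0.02400 × 137 = 3.288 L/h
At steady state Css = R₀ / CL = 169 / 3.288 = 51.40 mg/L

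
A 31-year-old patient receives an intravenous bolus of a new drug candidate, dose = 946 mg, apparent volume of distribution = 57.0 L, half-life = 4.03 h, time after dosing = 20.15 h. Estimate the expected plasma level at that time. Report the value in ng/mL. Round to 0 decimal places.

519 ng/mL

C₀ = Dose / Vd = 946.0 / 57.0 = 16.60 mg/L
k = ln2 / t½ = 0.693147 / 4.03 = 0.1720 h⁻¹
t / t½ = 20.15 / 4.03 = 5 half-lives
C = C₀ × (1/2)^5 = 16.60 × 0.03125 = 0.5188 mg/L
Convert: 0.5188 mg/L × 1000 = 518.8 ng/mL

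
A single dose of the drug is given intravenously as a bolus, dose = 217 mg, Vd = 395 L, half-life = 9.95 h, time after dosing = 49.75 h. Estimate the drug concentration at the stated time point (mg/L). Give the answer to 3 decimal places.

C₀ = Dose / Vd = 217.0 / 395 = 0.5494 mg/L
k = ln2 / t½ = 0.693147 / 9.95 = 0.06966 h⁻¹
t / t½ = 49.75 / 9.95 = 5 half-lives
C = C₀ × (1/2)^5 = 0.5494 × 0.03125 = 0.01717 mg/L

0.017 mg/L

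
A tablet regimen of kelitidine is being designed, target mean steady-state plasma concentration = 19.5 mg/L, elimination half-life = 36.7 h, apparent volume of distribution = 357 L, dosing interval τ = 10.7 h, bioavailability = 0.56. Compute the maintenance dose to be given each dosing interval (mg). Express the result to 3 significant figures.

2510 mg

k = ln2 / t½ = 0.693147 / 36.7 = 0.01889 h⁻¹
CL = k × Vd = 0.01889 × 357 = 6.744 L/h
At steady state, F × (Dose/τ) = Css × CL.
Dose = Css × CL × τ / F = 19.5 × 6.744 × 10.7 / 0.56 = 2513 mg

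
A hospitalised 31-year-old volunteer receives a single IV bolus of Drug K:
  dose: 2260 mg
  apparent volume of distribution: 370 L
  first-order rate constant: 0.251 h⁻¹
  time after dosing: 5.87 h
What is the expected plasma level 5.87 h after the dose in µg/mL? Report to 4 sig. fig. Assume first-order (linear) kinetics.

1.400 µg/mL

C₀ = Dose / Vd = 2260 / 370 = 6.108 mg/L
C = C₀ · e^(−k·t) = 6.108 × e^(−0.2510 × 5.87)
  = 6.108 × 0.2292 = 1.400 mg/L
(1.400 mg/L = 1.400 µg/mL)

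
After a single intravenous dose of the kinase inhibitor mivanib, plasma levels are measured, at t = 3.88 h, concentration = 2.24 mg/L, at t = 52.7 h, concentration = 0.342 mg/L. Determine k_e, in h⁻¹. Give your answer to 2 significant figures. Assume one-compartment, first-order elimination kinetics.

k = ln(C₁/C₂) / (t₂ − t₁) = ln(2.24/0.342) / (52.7 − 3.88)
  = 1.879 / 48.82 = 0.03849 h⁻¹

0.038 h⁻¹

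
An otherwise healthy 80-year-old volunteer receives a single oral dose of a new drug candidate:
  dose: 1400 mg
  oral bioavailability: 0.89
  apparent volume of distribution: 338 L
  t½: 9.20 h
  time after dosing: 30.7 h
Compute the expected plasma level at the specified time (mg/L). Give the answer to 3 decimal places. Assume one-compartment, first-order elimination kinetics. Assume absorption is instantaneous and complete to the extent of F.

0.365 mg/L

Amount reaching circulation = F × Dose = 0.89 × 1400 = 1246 mg
C₀ = F·Dose / Vd = 1246 / 338 = 3.686 mg/L
k = ln2 / t½ = 0.693147 / 9.20 = 0.07534 h⁻¹
C = C₀ · e^(−k·t) = 3.686 × e^(−0.07534 × 30.7)
  = 3.686 × 0.09897 = 0.3648 mg/L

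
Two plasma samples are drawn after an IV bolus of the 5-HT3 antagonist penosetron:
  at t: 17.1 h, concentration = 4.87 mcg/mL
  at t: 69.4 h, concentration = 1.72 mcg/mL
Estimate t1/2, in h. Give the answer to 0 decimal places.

k = ln(C₁/C₂) / (t₂ − t₁) = ln(4.87/1.72) / (69.4 − 17.1)
  = 1.041 / 52.30 = 0.01990 h⁻¹
t½ = ln2 / k = 0.693147 / 0.01990 = 34.83 h

35 h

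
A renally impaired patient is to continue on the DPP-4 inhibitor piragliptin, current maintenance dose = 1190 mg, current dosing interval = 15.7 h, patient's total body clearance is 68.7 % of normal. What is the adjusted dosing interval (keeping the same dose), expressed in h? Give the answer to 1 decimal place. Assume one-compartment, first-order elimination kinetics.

22.9 h

To keep the same average steady-state level, dosing rate must scale with clearance.
CL ratio = 68.7 / 100 = 0.6870
New interval (same dose) = 15.7 / 0.6870 = 22.85 h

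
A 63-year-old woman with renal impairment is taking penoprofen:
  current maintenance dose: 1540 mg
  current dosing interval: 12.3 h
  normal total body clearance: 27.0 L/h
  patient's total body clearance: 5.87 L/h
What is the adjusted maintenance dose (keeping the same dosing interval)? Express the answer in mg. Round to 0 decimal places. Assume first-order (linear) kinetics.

To keep the same average steady-state level, dosing rate must scale with clearance.
CL ratio = 5.87 / 27.0 = 0.2174
New dose (same interval) = 1540 × 0.2174 = 334.8 mg

335 mg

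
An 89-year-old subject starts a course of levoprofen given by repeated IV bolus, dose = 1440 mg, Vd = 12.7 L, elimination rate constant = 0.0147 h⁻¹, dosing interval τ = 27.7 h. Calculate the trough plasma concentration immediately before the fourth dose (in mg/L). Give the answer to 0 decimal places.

159 mg/L

C₀ per dose = Dose / Vd = 1440 / 12.7 = 113.4 mg/L
Fraction remaining after one interval: r = e^(−kτ) = e^(−0.01470 × 27.7) = 0.6655
Before dose 4, 3 doses have been given (aged 1τ, 2τ, 3τ).
C_trough = C₀ × (r + r² + … + r^3) = C₀ × r(1−r^3)/(1−r)
        = 113.4 × 0.6655 × (1 − 0.2947) / (1 − 0.6655) = 159.1 mg/L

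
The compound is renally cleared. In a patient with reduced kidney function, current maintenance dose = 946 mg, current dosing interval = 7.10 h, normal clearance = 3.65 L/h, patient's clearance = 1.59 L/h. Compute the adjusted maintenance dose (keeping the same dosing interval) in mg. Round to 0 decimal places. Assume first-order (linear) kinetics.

To keep the same average steady-state level, dosing rate must scale with clearance.
CL ratio = 1.59 / 3.65 = 0.4356
New dose (same interval) = 946 × 0.4356 = 412.1 mg

412 mg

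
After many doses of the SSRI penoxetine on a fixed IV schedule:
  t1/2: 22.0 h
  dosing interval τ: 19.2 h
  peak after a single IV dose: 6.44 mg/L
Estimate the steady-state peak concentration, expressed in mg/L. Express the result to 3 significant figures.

k = ln2 / t½ = 0.693147 / 22.0 = 0.03151 h⁻¹
e^(−kτ) = e^(−0.03151 × 19.2) = 0.5461
Accumulation ratio R = 1 / (1 − e^(−kτ)) = 1 / (1 − 0.5461) = 2.203
Steady-state peak = C₀ × R = 6.44 × 2.203 = 14.19 mg/L

14.2 mg/L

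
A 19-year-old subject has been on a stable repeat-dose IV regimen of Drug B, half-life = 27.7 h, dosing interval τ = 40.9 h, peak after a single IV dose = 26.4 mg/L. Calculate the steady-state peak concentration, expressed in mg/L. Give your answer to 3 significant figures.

k = ln2 / t½ = 0.693147 / 27.7 = 0.02502 h⁻¹
e^(−kτ) = e^(−0.02502 × 40.9) = 0.3594
Accumulation ratio R = 1 / (1 − e^(−kτ)) = 1 / (1 − 0.3594) = 1.561
Steady-state peak = C₀ × R = 26.4 × 1.561 = 41.21 mg/L

41.2 mg/L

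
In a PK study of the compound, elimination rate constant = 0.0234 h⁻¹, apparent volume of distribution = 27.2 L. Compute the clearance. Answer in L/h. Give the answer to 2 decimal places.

0.64 L/h

CL = k × Vd = 0.0234 × 27.2 = 0.6365 L/h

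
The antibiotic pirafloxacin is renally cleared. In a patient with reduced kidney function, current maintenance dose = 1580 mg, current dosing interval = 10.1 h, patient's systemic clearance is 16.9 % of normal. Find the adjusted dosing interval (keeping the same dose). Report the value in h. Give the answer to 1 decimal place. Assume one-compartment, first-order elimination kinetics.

59.8 h

To keep the same average steady-state level, dosing rate must scale with clearance.
CL ratio = 16.9 / 100 = 0.1690
New interval (same dose) = 10.1 / 0.1690 = 59.76 h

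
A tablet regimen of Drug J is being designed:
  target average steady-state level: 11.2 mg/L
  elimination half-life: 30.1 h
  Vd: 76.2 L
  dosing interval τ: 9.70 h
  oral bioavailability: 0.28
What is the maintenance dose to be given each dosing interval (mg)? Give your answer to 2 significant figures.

k = ln2 / t½ = 0.693147 / 30.1 = 0.02303 h⁻¹
CL = k × Vd = 0.02303 × 76.2 = 1.755 L/h
At steady state, F × (Dose/τ) = Css × CL.
Dose = Css × CL × τ / F = 11.2 × 1.755 × 9.70 / 0.28 = 680.9 mg

680 mg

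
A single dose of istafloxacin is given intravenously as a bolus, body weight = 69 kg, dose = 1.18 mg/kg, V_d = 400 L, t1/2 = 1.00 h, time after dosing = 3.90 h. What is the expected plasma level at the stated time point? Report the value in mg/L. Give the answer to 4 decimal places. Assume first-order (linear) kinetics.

Total dose = 1.18 × 69 = 81.42 mg
C₀ = Dose / Vd = 81.42 / 400 = 0.2036 mg/L
k = ln2 / t½ = 0.693147 / 1.00 = 0.6931 h⁻¹
C = C₀ · e^(−k·t) = 0.2036 × e^(−0.6931 × 3.90)
  = 0.2036 × 0.06700 = 0.01364 mg/L

0.0136 mg/L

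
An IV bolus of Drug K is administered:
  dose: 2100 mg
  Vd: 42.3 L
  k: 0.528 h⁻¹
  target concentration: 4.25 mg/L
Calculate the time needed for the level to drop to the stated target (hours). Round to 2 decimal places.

C₀ = Dose / Vd = 2100 / 42.3 = 49.65 mg/L
t = ln(C₀ / C) / k = ln(49.65 / 4.25) / 0.5280
  = ln(11.68) / 0.5280 = 2.458 / 0.5280 = 4.655 h

4.66 h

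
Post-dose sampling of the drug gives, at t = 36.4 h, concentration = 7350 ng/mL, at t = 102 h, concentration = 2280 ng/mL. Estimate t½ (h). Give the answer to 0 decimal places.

k = ln(C₁/C₂) / (t₂ − t₁) = ln(7350/2280) / (102 − 36.4)
  = 1.171 / 65.60 = 0.01785 h⁻¹
t½ = ln2 / k = 0.693147 / 0.01785 = 38.83 h

39 h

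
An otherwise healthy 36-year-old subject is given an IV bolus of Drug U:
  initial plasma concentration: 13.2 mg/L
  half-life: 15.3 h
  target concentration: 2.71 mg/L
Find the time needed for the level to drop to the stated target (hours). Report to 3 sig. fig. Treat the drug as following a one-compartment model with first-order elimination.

34.9 h

k = ln2 / t½ = 0.693147 / 15.3 = 0.04530 h⁻¹
t = ln(C₀ / C) / k = ln(13.20 / 2.71) / 0.04530
  = ln(4.871) / 0.04530 = 1.583 / 0.04530 = 34.94 h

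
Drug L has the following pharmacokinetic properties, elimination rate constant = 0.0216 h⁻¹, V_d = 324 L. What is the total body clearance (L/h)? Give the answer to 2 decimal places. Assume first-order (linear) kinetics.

7.00 L/h

CL = k × Vd = 0.0216 × 324 = 6.998 L/h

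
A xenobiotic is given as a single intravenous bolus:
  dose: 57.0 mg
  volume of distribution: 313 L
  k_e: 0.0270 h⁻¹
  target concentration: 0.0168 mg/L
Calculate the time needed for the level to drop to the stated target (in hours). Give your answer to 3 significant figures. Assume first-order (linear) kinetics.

88.3 h

C₀ = Dose / Vd = 57.00 / 313 = 0.1821 mg/L
t = ln(C₀ / C) / k = ln(0.1821 / 0.0168) / 0.02700
  = ln(10.84) / 0.02700 = 2.383 / 0.02700 = 88.26 h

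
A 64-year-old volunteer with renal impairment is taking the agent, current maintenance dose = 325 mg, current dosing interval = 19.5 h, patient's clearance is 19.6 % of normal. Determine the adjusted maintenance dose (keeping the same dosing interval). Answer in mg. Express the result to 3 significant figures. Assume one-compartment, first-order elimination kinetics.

63.7 mg

To keep the same average steady-state level, dosing rate must scale with clearance.
CL ratio = 19.6 / 100 = 0.1960
New dose (same interval) = 325 × 0.1960 = 63.70 mg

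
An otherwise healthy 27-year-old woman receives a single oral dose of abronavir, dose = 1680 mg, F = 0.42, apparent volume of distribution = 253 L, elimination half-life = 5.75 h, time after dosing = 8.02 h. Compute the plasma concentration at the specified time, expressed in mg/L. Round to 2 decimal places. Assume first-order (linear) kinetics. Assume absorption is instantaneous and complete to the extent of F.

1.06 mg/L

Amount reaching circulation = F × Dose = 0.42 × 1680 = 705.6 mg
C₀ = F·Dose / Vd = 705.6 / 253 = 2.789 mg/L
k = ln2 / t½ = 0.693147 / 5.75 = 0.1205 h⁻¹
C = C₀ · e^(−k·t) = 2.789 × e^(−0.1205 × 8.02)
  = 2.789 × 0.3804 = 1.061 mg/L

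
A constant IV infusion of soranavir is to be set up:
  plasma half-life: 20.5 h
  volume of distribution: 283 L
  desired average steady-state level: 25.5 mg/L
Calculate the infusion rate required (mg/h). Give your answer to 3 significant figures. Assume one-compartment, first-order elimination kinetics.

k = ln2 / t½ = 0.693147 / 20.5 = 0.03381 h⁻¹
CL = k × Vd = 0.03381 × 283 = 9.568 L/h
At steady state, infusion rate R₀ = Css × CL = 25.5 × 9.568 = 244.0 mg/h

244 mg/h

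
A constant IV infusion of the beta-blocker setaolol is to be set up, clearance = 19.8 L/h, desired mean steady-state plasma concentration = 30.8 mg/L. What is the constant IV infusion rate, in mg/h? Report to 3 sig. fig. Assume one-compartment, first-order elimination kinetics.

At steady state, infusion rate R₀ = Css × CL = 30.8 × 19.80 = 609.8 mg/h

610 mg/h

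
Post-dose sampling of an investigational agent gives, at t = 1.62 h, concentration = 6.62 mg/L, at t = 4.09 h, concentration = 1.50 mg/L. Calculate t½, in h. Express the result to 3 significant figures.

k = ln(C₁/C₂) / (t₂ − t₁) = ln(6.62/1.50) / (4.09 − 1.62)
  = 1.485 / 2.470 = 0.6012 h⁻¹
t½ = ln2 / k = 0.693147 / 0.6012 = 1.153 h

1.15 h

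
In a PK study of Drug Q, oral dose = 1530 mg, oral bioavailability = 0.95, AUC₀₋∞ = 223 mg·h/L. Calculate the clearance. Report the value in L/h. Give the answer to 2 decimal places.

6.52 L/h

CL = F·Dose / AUC = 0.95 × 1530 / 223 = 6.518 L/h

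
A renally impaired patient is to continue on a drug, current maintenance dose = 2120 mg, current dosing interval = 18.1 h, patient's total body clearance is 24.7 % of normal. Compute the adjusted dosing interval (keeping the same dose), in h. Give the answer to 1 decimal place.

73.3 h

To keep the same average steady-state level, dosing rate must scale with clearance.
CL ratio = 24.7 / 100 = 0.2470
New interval (same dose) = 18.1 / 0.2470 = 73.28 h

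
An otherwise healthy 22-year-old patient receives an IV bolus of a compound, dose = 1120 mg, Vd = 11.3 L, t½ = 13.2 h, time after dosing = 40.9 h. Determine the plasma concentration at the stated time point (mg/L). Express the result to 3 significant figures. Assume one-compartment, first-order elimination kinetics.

11.6 mg/L

C₀ = Dose / Vd = 1120 / 11.3 = 99.12 mg/L
k = ln2 / t½ = 0.693147 / 13.2 = 0.05251 h⁻¹
C = C₀ · e^(−k·t) = 99.12 × e^(−0.05251 × 40.9)
  = 99.12 × 0.1168 = 11.58 mg/L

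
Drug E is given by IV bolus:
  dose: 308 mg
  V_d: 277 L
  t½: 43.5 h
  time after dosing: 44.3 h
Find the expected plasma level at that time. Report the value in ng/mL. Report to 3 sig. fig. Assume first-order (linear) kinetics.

549 ng/mL

C₀ = Dose / Vd = 308.0 / 277 = 1.112 mg/L
k = ln2 / t½ = 0.693147 / 43.5 = 0.01593 h⁻¹
C = C₀ · e^(−k·t) = 1.112 × e^(−0.01593 × 44.3)
  = 1.112 × 0.4938 = 0.5491 mg/L
Convert: 0.5491 mg/L × 1000 = 549.1 ng/mL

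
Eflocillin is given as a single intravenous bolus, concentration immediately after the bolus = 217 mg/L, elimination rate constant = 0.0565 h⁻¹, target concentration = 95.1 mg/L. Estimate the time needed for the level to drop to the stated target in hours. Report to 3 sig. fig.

t = ln(C₀ / C) / k = ln(217.0 / 95.1) / 0.05650
  = ln(2.282) / 0.05650 = 0.8251 / 0.05650 = 14.60 h

14.6 h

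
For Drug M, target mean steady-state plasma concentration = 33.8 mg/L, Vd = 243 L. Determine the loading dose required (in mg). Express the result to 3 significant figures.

8210 mg

LD = Css × Vd = 33.8 × 243 = 8213 mg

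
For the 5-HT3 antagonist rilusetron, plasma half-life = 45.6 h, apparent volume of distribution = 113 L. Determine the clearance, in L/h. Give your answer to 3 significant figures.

k = ln2 / t½ = 0.693147 / 45.6 = 0.01520 h⁻¹
CL = k × Vd = 0.01520 × 113 = 1.718 L/h

1.72 L/h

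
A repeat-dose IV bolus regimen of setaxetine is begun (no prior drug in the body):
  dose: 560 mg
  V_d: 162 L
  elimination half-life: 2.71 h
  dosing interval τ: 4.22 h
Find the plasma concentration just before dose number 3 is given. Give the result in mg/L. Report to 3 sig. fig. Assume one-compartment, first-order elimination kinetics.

1.57 mg/L

C₀ per dose = Dose / Vd = 560 / 162 = 3.457 mg/L
k = ln2 / t½ = 0.693147 / 2.71 = 0.2558 h⁻¹
Fraction remaining after one interval: r = e^(−kτ) = e^(−0.2558 × 4.22) = 0.3398
Before dose 3, 2 doses have been given (aged 1τ, 2τ).
C_trough = C₀ × (r + r²) = 3.457 × (0.3398 + 0.1155) = 1.574 mg/L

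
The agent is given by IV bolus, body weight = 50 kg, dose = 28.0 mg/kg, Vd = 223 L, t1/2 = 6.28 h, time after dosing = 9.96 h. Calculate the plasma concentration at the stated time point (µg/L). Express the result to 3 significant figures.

2090 µg/L

Total dose = 28.0 × 50 = 1400 mg
C₀ = Dose / Vd = 1400 / 223 = 6.278 mg/L
k = ln2 / t½ = 0.693147 / 6.28 = 0.1104 h⁻¹
C = C₀ · e^(−k·t) = 6.278 × e^(−0.1104 × 9.96)
  = 6.278 × 0.3330 = 2.091 mg/L
Convert: 2.091 mg/L × 1000 = 2091 µg/L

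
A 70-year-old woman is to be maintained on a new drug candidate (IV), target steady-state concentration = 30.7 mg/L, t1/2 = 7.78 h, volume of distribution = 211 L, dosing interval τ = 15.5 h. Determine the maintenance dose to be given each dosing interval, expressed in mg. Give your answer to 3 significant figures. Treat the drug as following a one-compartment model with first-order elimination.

k = ln2 / t½ = 0.693147 / 7.78 = 0.08909 h⁻¹
CL = k × Vd = 0.08909 × 211 = 18.80 L/h
At steady state, Dose/τ = Css × CL.
Dose = Css × CL × τ = 30.7 × 18.80 × 15.5 = 8946 mg

8950 mg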